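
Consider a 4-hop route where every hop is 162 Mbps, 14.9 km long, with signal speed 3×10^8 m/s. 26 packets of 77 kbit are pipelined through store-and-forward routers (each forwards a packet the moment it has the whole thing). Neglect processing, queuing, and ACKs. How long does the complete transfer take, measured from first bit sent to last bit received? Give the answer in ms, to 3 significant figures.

14.0 ms

Per-hop transmission t_tx = L/R = 77000/162000000 = 0.475309 ms.
Per-hop propagation t_prop = 14900/300000000 = 0.0496667 ms.
Pipeline fill: first packet needs 4·t_tx to clear all hops; remaining 25 packets each add one t_tx.
Total = (4+26-1)·t_tx + 4·t_prop = 29·0.475309 + 4·0.0496667 = 14.0 ms.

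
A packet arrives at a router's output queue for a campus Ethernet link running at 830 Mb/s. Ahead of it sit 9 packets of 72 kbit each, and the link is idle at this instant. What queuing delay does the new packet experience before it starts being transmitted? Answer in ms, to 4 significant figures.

Each queued packet: L/R = 72000/830000000 = 0.086747 ms.
9 queued → 0.780723 ms.
Queuing delay = 0.7807 ms.

0.7807 ms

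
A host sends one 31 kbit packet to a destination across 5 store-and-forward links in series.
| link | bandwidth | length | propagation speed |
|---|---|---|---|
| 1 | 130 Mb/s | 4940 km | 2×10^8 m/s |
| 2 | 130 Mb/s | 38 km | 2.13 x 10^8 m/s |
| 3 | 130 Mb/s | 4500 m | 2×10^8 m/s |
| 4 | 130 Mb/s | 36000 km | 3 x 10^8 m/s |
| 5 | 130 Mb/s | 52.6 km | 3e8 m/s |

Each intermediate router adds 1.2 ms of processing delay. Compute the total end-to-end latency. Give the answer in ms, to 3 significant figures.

151 ms

L = 31000 bits.
Transmission delay per hop = L/R = 31000/130000000 = 0.238462 ms; 5 hops → 1.19231 ms.
Propagation delays (d/s per hop): 24.7, 0.178404, 0.0225, 120, 0.175333 ms; sum = 145.076 ms.
Processing at 4 router(s): 4 × 1.2 ms = 4.8 ms.
End-to-end = 151 ms.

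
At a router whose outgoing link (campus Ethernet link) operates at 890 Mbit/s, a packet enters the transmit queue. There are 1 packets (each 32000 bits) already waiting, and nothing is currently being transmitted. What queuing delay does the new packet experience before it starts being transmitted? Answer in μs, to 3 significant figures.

Each queued packet: L/R = 32000/890000000 = 35.9551 μs.
1 queued → 35.9551 μs.
Queuing delay = 36.0 μs.

36.0 μs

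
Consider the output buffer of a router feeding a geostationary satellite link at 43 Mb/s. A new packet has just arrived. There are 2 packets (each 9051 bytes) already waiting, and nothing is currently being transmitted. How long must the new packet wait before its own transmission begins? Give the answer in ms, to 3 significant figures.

Each queued packet: L/R = 72408/43000000 = 1.68391 ms.
2 queued → 3.36781 ms.
Queuing delay = 3.37 ms.

3.37 ms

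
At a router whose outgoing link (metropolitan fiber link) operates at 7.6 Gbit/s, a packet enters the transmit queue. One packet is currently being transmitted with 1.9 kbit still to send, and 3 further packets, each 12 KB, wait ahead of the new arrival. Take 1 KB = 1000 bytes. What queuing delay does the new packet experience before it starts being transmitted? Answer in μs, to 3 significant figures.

Each queued packet: L/R = 96000/7600000000 = 12.6316 μs.
3 queued → 37.8947 μs.
Plus remaining 1900 bits of current packet: 0.25 μs.
Queuing delay = 38.1 μs.

38.1 μs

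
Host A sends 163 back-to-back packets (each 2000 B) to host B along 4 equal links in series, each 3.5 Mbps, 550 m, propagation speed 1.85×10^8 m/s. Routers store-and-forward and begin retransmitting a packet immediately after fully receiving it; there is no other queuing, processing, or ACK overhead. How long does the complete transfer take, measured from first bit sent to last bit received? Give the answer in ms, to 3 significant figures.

Per-hop transmission t_tx = L/R = 16000/3500000 = 4.57143 ms.
Per-hop propagation t_prop = 550/185000000 = 0.00297297 ms.
Pipeline fill: first packet needs 4·t_tx to clear all hops; remaining 162 packets each add one t_tx.
Total = (4+163-1)·t_tx + 4·t_prop = 166·4.57143 + 4·0.00297297 = 759 ms.

759 ms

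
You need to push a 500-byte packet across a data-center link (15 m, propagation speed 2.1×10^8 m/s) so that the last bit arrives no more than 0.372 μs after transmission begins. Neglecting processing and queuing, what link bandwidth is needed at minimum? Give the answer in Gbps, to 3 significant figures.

13.3 Gbps

L = 4000 bits.
Propagation delay = 15 / 210000000 = 0.0714286 μs.
Transmission budget = 0.372 − 0.0714286 = 0.300571 μs.
R ≥ L / t_tx = 4000 bits / 3.00571e-07 s = 13.3 Gbps.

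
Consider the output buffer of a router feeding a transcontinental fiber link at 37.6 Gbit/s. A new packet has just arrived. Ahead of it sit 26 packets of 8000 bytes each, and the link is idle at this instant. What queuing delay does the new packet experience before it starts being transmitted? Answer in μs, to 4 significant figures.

44.26 μs

Each queued packet: L/R = 64000/37600000000 = 1.70213 μs.
26 queued → 44.2553 μs.
Queuing delay = 44.26 μs.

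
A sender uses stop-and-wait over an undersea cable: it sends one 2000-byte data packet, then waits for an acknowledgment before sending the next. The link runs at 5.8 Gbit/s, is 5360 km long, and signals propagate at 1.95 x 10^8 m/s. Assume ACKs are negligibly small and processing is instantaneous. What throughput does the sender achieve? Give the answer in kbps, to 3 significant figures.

t_tx = L/R = 16000/5800000000 = 2.75862e-06 s.
t_prop = 5360000/195000000 = 0.0274872 s; RTT = 0.0549744 s.
Cycle = t_tx + RTT = 0.0549771 s.
Throughput = L / cycle = 16000 / 0.0549771 = 291 kbps.

291 kbps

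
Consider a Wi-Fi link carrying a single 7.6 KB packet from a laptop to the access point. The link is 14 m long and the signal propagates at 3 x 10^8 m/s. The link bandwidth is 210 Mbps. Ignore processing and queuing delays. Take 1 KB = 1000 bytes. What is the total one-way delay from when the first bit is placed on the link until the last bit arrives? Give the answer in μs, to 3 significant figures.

290 μs

L = 60800 bits.
Transmission delay = L/R = 60800 / 210000000 = 289.524 μs.
Propagation delay = d/s = 14 m / 300000000 m/s = 0.0466667 μs.
Total = 290 μs.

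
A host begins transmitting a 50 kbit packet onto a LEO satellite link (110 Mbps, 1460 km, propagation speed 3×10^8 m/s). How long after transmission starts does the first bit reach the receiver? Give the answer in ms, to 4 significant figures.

4.867 ms

First bit experiences only propagation delay: d/s = 1460000/300000000 = 4.867 ms.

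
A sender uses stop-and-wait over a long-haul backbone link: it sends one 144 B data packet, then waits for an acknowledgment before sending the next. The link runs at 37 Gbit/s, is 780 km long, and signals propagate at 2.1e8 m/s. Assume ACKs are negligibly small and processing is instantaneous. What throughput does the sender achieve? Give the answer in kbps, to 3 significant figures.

t_tx = L/R = 1152/37000000000 = 3.11351e-08 s.
t_prop = 780000/210000000 = 0.00371429 s; RTT = 0.00742857 s.
Cycle = t_tx + RTT = 0.0074286 s.
Throughput = L / cycle = 1152 / 0.0074286 = 155 kbps.

155 kbps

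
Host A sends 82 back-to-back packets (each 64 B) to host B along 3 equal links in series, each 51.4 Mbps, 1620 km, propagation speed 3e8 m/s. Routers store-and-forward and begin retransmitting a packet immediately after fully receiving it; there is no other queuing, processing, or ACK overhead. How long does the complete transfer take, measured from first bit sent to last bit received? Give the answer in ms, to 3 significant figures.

17.0 ms

Per-hop transmission t_tx = L/R = 512/51400000 = 0.00996109 ms.
Per-hop propagation t_prop = 1620000/300000000 = 5.4 ms.
Pipeline fill: first packet needs 3·t_tx to clear all hops; remaining 81 packets each add one t_tx.
Total = (3+82-1)·t_tx + 3·t_prop = 84·0.00996109 + 3·5.4 = 17.0 ms.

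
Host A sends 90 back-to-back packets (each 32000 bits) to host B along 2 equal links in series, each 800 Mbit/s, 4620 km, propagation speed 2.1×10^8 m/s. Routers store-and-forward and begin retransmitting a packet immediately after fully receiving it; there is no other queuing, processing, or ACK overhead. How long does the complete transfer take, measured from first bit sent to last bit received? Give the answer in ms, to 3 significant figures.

Per-hop transmission t_tx = L/R = 32000/800000000 = 0.04 ms.
Per-hop propagation t_prop = 4620000/210000000 = 22 ms.
Pipeline fill: first packet needs 2·t_tx to clear all hops; remaining 89 packets each add one t_tx.
Total = (2+90-1)·t_tx + 2·t_prop = 91·0.04 + 2·22 = 47.6 ms.

47.6 ms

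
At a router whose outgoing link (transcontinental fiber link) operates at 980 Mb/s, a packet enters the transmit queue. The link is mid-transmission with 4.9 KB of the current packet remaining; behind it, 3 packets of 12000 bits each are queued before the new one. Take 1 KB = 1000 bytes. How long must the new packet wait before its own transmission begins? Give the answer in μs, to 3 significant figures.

Each queued packet: L/R = 12000/980000000 = 12.2449 μs.
3 queued → 36.7347 μs.
Plus remaining 39200 bits of current packet: 40 μs.
Queuing delay = 76.7 μs.

76.7 μs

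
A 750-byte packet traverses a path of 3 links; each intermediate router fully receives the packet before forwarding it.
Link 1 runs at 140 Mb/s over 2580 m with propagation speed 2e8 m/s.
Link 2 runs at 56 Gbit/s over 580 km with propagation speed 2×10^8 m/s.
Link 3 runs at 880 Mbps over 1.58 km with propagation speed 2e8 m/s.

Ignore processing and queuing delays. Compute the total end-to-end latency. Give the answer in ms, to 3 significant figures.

2.97 ms

L = 750 × 8 = 6000 bits.
Transmission delays (L/R per hop): 0.0428571, 0.000107143, 0.00681818 ms; sum = 0.0497825 ms.
Propagation delays (d/s per hop): 0.0129, 2.9, 0.0079 ms; sum = 2.9208 ms.
End-to-end = 2.97 ms.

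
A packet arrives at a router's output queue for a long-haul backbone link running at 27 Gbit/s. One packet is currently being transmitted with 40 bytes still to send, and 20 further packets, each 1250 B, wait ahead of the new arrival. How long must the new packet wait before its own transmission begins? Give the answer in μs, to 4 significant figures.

Each queued packet: L/R = 10000/27000000000 = 0.37037 μs.
20 queued → 7.40741 μs.
Plus remaining 320 bits of current packet: 0.0118519 μs.
Queuing delay = 7.419 μs.

7.419 μs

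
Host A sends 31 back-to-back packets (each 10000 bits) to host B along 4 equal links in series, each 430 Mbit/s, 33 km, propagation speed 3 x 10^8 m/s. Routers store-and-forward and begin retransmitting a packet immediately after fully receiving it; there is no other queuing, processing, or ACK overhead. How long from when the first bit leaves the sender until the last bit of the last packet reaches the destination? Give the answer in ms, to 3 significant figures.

Per-hop transmission t_tx = L/R = 10000/430000000 = 0.0232558 ms.
Per-hop propagation t_prop = 33000/300000000 = 0.11 ms.
Pipeline fill: first packet needs 4·t_tx to clear all hops; remaining 30 packets each add one t_tx.
Total = (4+31-1)·t_tx + 4·t_prop = 34·0.0232558 + 4·0.11 = 1.23 ms.

1.23 ms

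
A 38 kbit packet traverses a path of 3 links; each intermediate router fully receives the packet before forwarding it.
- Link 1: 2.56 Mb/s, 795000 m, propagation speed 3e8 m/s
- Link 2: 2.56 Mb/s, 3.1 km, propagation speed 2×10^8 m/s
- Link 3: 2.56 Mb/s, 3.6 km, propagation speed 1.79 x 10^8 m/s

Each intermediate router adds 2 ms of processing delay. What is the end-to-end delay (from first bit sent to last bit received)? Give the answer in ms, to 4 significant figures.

L = 38000 bits.
Transmission delay per hop = L/R = 38000/2560000 = 14.8438 ms; 3 hops → 44.5313 ms.
Propagation delays (d/s per hop): 2.65, 0.0155, 0.0201117 ms; sum = 2.68561 ms.
Processing at 2 router(s): 2 × 2 ms = 4 ms.
End-to-end = 51.22 ms.

51.22 ms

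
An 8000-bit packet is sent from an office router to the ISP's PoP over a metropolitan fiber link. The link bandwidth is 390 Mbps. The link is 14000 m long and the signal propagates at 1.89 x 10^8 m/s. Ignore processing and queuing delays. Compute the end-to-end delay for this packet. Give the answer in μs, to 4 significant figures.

Transmission delay = L/R = 8000 / 390000000 = 20.5128 μs.
Propagation delay = d/s = 14000 m / 189000000 m/s = 74.0741 μs.
Total = 94.59 μs.

94.59 μs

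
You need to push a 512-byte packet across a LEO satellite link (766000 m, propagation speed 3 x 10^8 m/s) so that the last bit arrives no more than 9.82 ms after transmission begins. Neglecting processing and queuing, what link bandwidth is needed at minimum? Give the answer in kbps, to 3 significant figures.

L = 4096 bits.
Propagation delay = 766000 / 300000000 = 2.55333 ms.
Transmission budget = 9.82 − 2.55333 = 7.26667 ms.
R ≥ L / t_tx = 4096 bits / 0.00726667 s = 564 kbps.

564 kbps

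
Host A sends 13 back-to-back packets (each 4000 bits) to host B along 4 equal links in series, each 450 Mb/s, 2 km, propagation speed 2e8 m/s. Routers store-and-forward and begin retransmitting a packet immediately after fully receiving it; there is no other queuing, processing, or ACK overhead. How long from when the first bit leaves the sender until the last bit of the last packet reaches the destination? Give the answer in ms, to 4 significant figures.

0.1822 ms

Per-hop transmission t_tx = L/R = 4000/450000000 = 0.00888889 ms.
Per-hop propagation t_prop = 2000/200000000 = 0.01 ms.
Pipeline fill: first packet needs 4·t_tx to clear all hops; remaining 12 packets each add one t_tx.
Total = (4+13-1)·t_tx + 4·t_prop = 16·0.00888889 + 4·0.01 = 0.1822 ms.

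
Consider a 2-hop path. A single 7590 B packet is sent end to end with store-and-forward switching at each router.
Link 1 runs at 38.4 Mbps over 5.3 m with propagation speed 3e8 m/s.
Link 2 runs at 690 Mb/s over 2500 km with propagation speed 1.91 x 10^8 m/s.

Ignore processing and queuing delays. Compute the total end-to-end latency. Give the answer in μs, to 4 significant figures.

L = 7590 × 8 = 60720 bits.
Transmission delays (L/R per hop): 1581.25, 88 μs; sum = 1669.25 μs.
Propagation delays (d/s per hop): 0.0176667, 13089 μs; sum = 13089 μs.
End-to-end = 14760 μs.

14760 μs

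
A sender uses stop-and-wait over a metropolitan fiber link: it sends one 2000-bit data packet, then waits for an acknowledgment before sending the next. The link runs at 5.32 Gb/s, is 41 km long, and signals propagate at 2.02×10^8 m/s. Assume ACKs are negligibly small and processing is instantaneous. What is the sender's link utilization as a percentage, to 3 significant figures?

t_tx = L/R = 2000/5320000000 = 3.7594e-07 s.
t_prop = 41000/202000000 = 0.00020297 s; RTT = 0.000405941 s.
Cycle = t_tx + RTT = 0.000406317 s.
Utilization = t_tx / cycle = 3.7594e-07/0.000406317 = 0.0925 %.

0.0925 %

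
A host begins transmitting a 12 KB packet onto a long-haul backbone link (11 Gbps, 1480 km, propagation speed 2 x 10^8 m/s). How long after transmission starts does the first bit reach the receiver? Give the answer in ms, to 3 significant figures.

7.40 ms

First bit experiences only propagation delay: d/s = 1480000/200000000 = 7.40 ms.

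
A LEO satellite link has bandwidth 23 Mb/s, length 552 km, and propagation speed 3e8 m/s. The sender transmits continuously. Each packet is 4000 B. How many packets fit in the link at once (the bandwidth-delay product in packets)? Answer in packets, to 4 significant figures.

1.323 packets

Propagation delay = 552000 / 300000000 = 0.00184 s.
BDP = R × t_prop = 23000000 × 0.00184 = 42320 bits.
In packets of 32000 bits: 1.323 packets.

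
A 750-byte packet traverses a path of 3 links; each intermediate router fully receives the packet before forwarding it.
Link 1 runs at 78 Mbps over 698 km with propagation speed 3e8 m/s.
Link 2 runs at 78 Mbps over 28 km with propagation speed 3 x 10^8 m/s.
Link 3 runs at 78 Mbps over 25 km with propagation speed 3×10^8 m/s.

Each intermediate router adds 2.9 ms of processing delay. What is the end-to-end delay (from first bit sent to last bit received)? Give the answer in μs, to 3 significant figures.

L = 750 × 8 = 6000 bits.
Transmission delay per hop = L/R = 6000/78000000 = 76.9231 μs; 3 hops → 230.769 μs.
Propagation delays (d/s per hop): 2326.67, 93.3333, 83.3333 μs; sum = 2503.33 μs.
Processing at 2 router(s): 2 × 2.9 ms = 5800 μs.
End-to-end = 8530 μs.

8530 μs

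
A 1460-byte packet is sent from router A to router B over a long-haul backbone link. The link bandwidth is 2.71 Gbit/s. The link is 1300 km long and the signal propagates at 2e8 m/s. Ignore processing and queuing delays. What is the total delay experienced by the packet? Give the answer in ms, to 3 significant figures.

L = 1460 × 8 = 11680 bits.
Transmission delay = L/R = 11680 / 2710000000 = 0.00430996 ms.
Propagation delay = d/s = 1300000 m / 200000000 m/s = 6.5 ms.
Total = 6.50 ms.

6.50 ms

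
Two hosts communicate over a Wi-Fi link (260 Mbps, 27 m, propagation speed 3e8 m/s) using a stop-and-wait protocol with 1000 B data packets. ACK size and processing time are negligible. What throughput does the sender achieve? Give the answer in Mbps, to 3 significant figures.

t_tx = L/R = 8000/260000000 = 3.07692e-05 s.
t_prop = 27/300000000 = 9e-08 s; RTT = 1.8e-07 s.
Cycle = t_tx + RTT = 3.09492e-05 s.
Throughput = L / cycle = 8000 / 3.09492e-05 = 258 Mbps.

258 Mbps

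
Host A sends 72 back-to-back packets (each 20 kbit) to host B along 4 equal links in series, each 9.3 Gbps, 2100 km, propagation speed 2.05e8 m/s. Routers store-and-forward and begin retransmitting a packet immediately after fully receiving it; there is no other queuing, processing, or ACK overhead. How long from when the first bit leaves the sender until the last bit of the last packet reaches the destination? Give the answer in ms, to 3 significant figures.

Per-hop transmission t_tx = L/R = 20000/9300000000 = 0.00215054 ms.
Per-hop propagation t_prop = 2100000/2.05e+08 = 10.2439 ms.
Pipeline fill: first packet needs 4·t_tx to clear all hops; remaining 71 packets each add one t_tx.
Total = (4+72-1)·t_tx + 4·t_prop = 75·0.00215054 + 4·10.2439 = 41.1 ms.

41.1 ms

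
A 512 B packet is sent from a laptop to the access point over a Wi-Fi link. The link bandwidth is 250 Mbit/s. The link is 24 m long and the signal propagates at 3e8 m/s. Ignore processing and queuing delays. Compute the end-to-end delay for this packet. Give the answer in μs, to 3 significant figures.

16.5 μs

L = 512 × 8 = 4096 bits.
Transmission delay = L/R = 4096 / 250000000 = 16.384 μs.
Propagation delay = d/s = 24 m / 300000000 m/s = 0.08 μs.
Total = 16.5 μs.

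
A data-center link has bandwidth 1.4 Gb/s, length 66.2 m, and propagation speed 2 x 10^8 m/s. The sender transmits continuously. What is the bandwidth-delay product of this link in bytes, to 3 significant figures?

57.9 bytes

Propagation delay = 66.2 / 200000000 = 3.31e-07 s.
BDP = R × t_prop = 1400000000 × 3.31e-07 = 463.4 bits.
In bytes: 463.4/8 = 57.9 bytes.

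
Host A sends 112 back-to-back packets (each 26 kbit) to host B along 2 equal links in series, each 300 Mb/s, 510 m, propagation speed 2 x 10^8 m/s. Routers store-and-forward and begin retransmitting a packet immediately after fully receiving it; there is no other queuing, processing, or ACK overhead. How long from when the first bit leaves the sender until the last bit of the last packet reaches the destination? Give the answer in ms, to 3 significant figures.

Per-hop transmission t_tx = L/R = 26000/300000000 = 0.0866667 ms.
Per-hop propagation t_prop = 510/200000000 = 0.00255 ms.
Pipeline fill: first packet needs 2·t_tx to clear all hops; remaining 111 packets each add one t_tx.
Total = (2+112-1)·t_tx + 2·t_prop = 113·0.0866667 + 2·0.00255 = 9.80 ms.

9.80 ms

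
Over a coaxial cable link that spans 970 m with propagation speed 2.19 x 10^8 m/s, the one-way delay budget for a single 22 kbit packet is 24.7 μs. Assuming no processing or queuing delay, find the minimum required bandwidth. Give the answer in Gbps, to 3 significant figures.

Propagation delay = 970 / 219000000 = 4.42922 μs.
Transmission budget = 24.7 − 4.42922 = 20.2708 μs.
R ≥ L / t_tx = 22000 bits / 2.02708e-05 s = 1.09 Gbps.

1.09 Gbps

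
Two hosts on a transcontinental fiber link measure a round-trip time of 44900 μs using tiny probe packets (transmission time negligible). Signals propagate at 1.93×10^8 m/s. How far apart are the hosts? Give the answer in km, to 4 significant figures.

One-way propagation = RTT/2 = 22450 μs.
d = s × t = 193000000 × 0.02245 = 4333 km.

4333 km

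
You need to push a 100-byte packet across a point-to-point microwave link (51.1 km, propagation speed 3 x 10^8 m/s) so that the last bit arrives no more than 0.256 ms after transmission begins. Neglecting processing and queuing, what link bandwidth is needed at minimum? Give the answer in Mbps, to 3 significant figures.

L = 800 bits.
Propagation delay = 51100 / 300000000 = 0.170333 ms.
Transmission budget = 0.256 − 0.170333 = 0.0856667 ms.
R ≥ L / t_tx = 800 bits / 8.56667e-05 s = 9.34 Mbps.

9.34 Mbps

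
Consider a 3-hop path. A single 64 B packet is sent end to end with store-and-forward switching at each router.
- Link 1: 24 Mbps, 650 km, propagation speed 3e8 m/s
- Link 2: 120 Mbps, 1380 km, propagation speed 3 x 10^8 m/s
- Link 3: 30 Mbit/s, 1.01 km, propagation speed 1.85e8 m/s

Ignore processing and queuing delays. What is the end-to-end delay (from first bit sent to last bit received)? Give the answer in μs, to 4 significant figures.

L = 64 × 8 = 512 bits.
Transmission delays (L/R per hop): 21.3333, 4.26667, 17.0667 μs; sum = 42.6667 μs.
Propagation delays (d/s per hop): 2166.67, 4600, 5.45946 μs; sum = 6772.13 μs.
End-to-end = 6815 μs.

6815 μs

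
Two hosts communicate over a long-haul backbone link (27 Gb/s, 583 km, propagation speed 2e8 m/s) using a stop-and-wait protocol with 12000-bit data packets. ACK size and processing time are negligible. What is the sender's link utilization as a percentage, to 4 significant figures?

t_tx = L/R = 12000/27000000000 = 4.44444e-07 s.
t_prop = 583000/200000000 = 0.002915 s; RTT = 0.00583 s.
Cycle = t_tx + RTT = 0.00583044 s.
Utilization = t_tx / cycle = 4.44444e-07/0.00583044 = 0.007623 %.

0.007623 %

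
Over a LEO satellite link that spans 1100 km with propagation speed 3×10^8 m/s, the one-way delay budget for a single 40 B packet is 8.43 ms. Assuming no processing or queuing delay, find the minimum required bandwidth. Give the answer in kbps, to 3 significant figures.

67.2 kbps

L = 320 bits.
Propagation delay = 1100000 / 300000000 = 3.66667 ms.
Transmission budget = 8.43 − 3.66667 = 4.76333 ms.
R ≥ L / t_tx = 320 bits / 0.00476333 s = 67.2 kbps.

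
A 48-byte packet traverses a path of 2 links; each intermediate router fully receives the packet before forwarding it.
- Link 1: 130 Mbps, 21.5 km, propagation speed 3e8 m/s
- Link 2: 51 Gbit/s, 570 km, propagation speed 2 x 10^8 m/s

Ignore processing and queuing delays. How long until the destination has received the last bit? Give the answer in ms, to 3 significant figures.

L = 48 × 8 = 384 bits.
Transmission delays (L/R per hop): 0.00295385, 7.52941e-06 ms; sum = 0.00296138 ms.
Propagation delays (d/s per hop): 0.0716667, 2.85 ms; sum = 2.92167 ms.
End-to-end = 2.92 ms.

2.92 ms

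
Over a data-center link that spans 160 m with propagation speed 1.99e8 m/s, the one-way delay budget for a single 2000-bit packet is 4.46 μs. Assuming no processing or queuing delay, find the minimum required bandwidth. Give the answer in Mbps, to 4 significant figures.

547.0 Mbps

Propagation delay = 160 / 199000000 = 0.80402 μs.
Transmission budget = 4.46 − 0.80402 = 3.65598 μs.
R ≥ L / t_tx = 2000 bits / 3.65598e-06 s = 547.0 Mbps.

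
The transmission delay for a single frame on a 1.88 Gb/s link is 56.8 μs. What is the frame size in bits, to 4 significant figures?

L = R × t_tx = 1880000000 b/s × 5.68e-05 s = 106784 bits.

106800 bits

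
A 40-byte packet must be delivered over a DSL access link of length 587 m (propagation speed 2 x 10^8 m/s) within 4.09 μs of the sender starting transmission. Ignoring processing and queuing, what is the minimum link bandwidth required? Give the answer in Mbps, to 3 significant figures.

277 Mbps

L = 320 bits.
Propagation delay = 587 / 200000000 = 2.935 μs.
Transmission budget = 4.09 − 2.935 = 1.155 μs.
R ≥ L / t_tx = 320 bits / 1.155e-06 s = 277 Mbps.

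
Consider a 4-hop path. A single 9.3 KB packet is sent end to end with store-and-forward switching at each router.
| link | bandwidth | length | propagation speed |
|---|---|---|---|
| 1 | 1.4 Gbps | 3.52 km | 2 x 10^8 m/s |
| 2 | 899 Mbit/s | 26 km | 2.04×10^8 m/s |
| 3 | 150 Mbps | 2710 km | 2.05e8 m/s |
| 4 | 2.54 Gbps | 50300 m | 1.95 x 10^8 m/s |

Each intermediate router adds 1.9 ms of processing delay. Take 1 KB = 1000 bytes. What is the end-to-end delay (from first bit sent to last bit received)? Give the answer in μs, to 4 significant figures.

19980 μs

L = 74400 bits.
Transmission delays (L/R per hop): 53.1429, 82.7586, 496, 29.2913 μs; sum = 661.193 μs.
Propagation delays (d/s per hop): 17.6, 127.451, 13219.5, 257.949 μs; sum = 13622.5 μs.
Processing at 3 router(s): 3 × 1.9 ms = 5700 μs.
End-to-end = 19980 μs.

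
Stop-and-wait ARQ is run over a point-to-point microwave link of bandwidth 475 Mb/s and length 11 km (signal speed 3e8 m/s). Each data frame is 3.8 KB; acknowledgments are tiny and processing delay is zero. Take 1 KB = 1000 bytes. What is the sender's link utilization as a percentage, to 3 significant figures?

t_tx = L/R = 30400/475000000 = 6.4e-05 s.
t_prop = 11000/300000000 = 3.66667e-05 s; RTT = 7.33333e-05 s.
Cycle = t_tx + RTT = 0.000137333 s.
Utilization = t_tx / cycle = 6.4e-05/0.000137333 = 46.6 %.

46.6 %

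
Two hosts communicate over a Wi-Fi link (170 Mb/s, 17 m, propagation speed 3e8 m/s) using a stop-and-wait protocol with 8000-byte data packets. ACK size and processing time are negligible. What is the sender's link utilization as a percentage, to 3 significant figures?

t_tx = L/R = 64000/170000000 = 0.000376471 s.
t_prop = 17/300000000 = 5.66667e-08 s; RTT = 1.13333e-07 s.
Cycle = t_tx + RTT = 0.000376584 s.
Utilization = t_tx / cycle = 0.000376471/0.000376584 = 100 %.

100 %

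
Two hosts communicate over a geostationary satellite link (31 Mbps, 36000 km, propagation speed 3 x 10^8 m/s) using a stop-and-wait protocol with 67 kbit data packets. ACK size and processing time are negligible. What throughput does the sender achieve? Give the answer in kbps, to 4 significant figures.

276.7 kbps

t_tx = L/R = 67000/31000000 = 0.00216129 s.
t_prop = 36000000/300000000 = 0.12 s; RTT = 0.24 s.
Cycle = t_tx + RTT = 0.242161 s.
Throughput = L / cycle = 67000 / 0.242161 = 276.7 kbps.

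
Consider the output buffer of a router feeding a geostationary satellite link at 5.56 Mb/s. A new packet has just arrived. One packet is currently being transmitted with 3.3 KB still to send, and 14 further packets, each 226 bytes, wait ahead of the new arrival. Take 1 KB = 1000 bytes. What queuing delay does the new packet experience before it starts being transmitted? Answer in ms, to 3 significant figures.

9.30 ms

Each queued packet: L/R = 1808/5560000 = 0.32518 ms.
14 queued → 4.55252 ms.
Plus remaining 26400 bits of current packet: 4.7482 ms.
Queuing delay = 9.30 ms.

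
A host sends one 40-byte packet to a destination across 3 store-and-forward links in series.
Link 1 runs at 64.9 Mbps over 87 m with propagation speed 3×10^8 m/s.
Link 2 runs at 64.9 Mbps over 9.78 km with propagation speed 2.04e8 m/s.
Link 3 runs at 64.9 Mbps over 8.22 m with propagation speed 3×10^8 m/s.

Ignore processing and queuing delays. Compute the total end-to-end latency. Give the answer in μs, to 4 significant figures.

L = 40 × 8 = 320 bits.
Transmission delay per hop = L/R = 320/6.49e+07 = 4.93066 μs; 3 hops → 14.792 μs.
Propagation delays (d/s per hop): 0.29, 47.9412, 0.0274 μs; sum = 48.2586 μs.
End-to-end = 63.05 μs.

63.05 μs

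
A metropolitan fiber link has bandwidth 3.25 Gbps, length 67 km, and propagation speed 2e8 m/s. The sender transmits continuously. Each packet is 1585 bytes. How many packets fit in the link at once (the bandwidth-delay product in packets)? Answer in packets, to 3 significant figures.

Propagation delay = 67000 / 200000000 = 0.000335 s.
BDP = R × t_prop = 3250000000 × 0.000335 = 1088750 bits.
In packets of 12680 bits: 85.9 packets.

85.9 packets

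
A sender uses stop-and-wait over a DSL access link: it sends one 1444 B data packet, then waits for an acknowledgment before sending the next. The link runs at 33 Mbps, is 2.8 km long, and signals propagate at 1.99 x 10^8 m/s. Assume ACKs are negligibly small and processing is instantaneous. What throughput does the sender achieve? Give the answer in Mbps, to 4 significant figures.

30.54 Mbps

t_tx = L/R = 11552/33000000 = 0.000350061 s.
t_prop = 2800/199000000 = 1.40704e-05 s; RTT = 2.81407e-05 s.
Cycle = t_tx + RTT = 0.000378201 s.
Throughput = L / cycle = 11552 / 0.000378201 = 30.54 Mbps.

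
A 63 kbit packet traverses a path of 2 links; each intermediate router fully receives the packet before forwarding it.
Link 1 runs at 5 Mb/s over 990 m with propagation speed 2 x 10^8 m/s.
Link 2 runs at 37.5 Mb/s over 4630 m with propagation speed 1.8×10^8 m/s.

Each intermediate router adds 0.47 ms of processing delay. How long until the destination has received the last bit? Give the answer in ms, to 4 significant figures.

14.78 ms

L = 63000 bits.
Transmission delays (L/R per hop): 12.6, 1.68 ms; sum = 14.28 ms.
Propagation delays (d/s per hop): 0.00495, 0.0257222 ms; sum = 0.0306722 ms.
Processing at 1 router(s): 1 × 0.47 ms = 0.47 ms.
End-to-end = 14.78 ms.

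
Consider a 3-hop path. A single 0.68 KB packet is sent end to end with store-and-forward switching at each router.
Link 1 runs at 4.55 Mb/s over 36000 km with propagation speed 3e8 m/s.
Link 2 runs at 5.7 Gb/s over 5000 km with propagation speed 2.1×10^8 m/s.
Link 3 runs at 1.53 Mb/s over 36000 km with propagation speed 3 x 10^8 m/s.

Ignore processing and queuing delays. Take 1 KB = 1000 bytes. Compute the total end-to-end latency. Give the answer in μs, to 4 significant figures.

268600 μs

L = 5440 bits.
Transmission delays (L/R per hop): 1195.6, 0.954386, 3555.56 μs; sum = 4752.11 μs.
Propagation delays (d/s per hop): 120000, 23809.5, 120000 μs; sum = 263810 μs.
End-to-end = 268600 μs.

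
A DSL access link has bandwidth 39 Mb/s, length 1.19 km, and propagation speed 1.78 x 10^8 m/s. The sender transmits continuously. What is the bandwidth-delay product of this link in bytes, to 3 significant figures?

32.6 bytes

Propagation delay = 1190 / 178000000 = 6.68539e-06 s.
BDP = R × t_prop = 39000000 × 6.68539e-06 = 260.73 bits.
In bytes: 260.73/8 = 32.6 bytes.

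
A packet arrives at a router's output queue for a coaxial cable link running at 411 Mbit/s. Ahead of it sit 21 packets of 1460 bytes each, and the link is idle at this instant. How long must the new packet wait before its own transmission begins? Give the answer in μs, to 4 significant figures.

Each queued packet: L/R = 11680/411000000 = 28.4185 μs.
21 queued → 596.788 μs.
Queuing delay = 596.8 μs.

596.8 μs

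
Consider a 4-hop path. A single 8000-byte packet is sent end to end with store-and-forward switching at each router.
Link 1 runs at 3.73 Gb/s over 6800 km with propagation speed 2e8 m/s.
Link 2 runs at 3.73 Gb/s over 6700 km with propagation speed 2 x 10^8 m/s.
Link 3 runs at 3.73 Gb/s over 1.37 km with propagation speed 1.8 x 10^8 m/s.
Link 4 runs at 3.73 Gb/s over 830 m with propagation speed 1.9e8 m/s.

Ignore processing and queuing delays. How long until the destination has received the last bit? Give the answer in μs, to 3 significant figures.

L = 8000 × 8 = 64000 bits.
Transmission delay per hop = L/R = 64000/3730000000 = 17.1582 μs; 4 hops → 68.6327 μs.
Propagation delays (d/s per hop): 34000, 33500, 7.61111, 4.36842 μs; sum = 67512 μs.
End-to-end = 67600 μs.

67600 μs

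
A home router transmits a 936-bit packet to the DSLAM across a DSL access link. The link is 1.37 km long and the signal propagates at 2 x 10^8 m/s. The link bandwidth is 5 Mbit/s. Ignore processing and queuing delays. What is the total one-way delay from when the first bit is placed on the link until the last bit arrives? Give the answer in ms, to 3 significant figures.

0.194 ms

Transmission delay = L/R = 936 / 5000000 = 0.1872 ms.
Propagation delay = d/s = 1370 m / 200000000 m/s = 0.00685 ms.
Total = 0.194 ms.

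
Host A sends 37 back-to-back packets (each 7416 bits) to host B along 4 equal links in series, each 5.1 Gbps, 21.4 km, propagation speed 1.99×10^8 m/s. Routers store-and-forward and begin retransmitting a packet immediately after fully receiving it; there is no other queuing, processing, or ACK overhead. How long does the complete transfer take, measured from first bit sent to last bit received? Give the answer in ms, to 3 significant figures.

Per-hop transmission t_tx = L/R = 7416/5100000000 = 0.00145412 ms.
Per-hop propagation t_prop = 21400/199000000 = 0.107538 ms.
Pipeline fill: first packet needs 4·t_tx to clear all hops; remaining 36 packets each add one t_tx.
Total = (4+37-1)·t_tx + 4·t_prop = 40·0.00145412 + 4·0.107538 = 0.488 ms.

0.488 ms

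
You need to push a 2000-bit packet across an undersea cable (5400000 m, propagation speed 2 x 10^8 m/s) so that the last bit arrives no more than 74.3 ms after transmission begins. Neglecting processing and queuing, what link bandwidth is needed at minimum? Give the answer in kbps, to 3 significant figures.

42.3 kbps

Propagation delay = 5400000 / 200000000 = 27 ms.
Transmission budget = 74.3 − 27 = 47.3 ms.
R ≥ L / t_tx = 2000 bits / 0.0473 s = 42.3 kbps.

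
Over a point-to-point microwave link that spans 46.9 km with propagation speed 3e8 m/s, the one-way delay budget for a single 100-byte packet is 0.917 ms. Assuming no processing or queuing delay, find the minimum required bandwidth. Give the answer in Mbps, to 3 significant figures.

1.05 Mbps

L = 800 bits.
Propagation delay = 46900 / 300000000 = 0.156333 ms.
Transmission budget = 0.917 − 0.156333 = 0.760667 ms.
R ≥ L / t_tx = 800 bits / 0.000760667 s = 1.05 Mbps.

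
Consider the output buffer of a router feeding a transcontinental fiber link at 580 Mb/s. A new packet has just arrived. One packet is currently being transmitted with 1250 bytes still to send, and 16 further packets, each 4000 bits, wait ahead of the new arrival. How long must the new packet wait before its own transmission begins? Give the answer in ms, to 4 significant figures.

Each queued packet: L/R = 4000/580000000 = 0.00689655 ms.
16 queued → 0.110345 ms.
Plus remaining 10000 bits of current packet: 0.0172414 ms.
Queuing delay = 0.1276 ms.

0.1276 ms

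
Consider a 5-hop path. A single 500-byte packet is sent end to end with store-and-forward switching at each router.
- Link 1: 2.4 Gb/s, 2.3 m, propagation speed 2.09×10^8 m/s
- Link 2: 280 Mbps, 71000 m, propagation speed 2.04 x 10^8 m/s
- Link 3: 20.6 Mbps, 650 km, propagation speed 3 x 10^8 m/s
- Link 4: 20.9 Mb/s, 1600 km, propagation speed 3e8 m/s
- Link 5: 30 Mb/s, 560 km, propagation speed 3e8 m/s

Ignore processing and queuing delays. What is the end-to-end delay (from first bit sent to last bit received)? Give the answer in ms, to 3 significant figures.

L = 500 × 8 = 4000 bits.
Transmission delays (L/R per hop): 0.00166667, 0.0142857, 0.194175, 0.191388, 0.133333 ms; sum = 0.534848 ms.
Propagation delays (d/s per hop): 1.10048e-05, 0.348039, 2.16667, 5.33333, 1.86667 ms; sum = 9.71472 ms.
End-to-end = 10.2 ms.

10.2 ms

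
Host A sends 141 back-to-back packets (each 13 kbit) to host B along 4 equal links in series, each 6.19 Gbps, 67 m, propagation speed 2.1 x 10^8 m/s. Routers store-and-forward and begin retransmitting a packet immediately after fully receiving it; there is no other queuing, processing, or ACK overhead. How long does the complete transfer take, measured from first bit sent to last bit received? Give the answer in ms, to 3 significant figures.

0.304 ms

Per-hop transmission t_tx = L/R = 13000/6190000000 = 0.00210016 ms.
Per-hop propagation t_prop = 67/210000000 = 0.000319048 ms.
Pipeline fill: first packet needs 4·t_tx to clear all hops; remaining 140 packets each add one t_tx.
Total = (4+141-1)·t_tx + 4·t_prop = 144·0.00210016 + 4·0.000319048 = 0.304 ms.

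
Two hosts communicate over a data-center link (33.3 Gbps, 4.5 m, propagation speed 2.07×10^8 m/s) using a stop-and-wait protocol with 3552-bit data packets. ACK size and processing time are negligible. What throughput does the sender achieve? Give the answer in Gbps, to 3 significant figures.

23.7 Gbps

t_tx = L/R = 3552/3.33e+10 = 1.06667e-07 s.
t_prop = 4.5/2.07e+08 = 2.17391e-08 s; RTT = 4.34783e-08 s.
Cycle = t_tx + RTT = 1.50145e-07 s.
Throughput = L / cycle = 3552 / 1.50145e-07 = 23.7 Gbps.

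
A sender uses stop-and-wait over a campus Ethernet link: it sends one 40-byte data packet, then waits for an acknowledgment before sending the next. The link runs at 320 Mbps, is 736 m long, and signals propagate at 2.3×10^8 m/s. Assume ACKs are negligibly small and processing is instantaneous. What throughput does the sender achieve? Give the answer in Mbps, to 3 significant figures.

43.2 Mbps

t_tx = L/R = 320/320000000 = 1e-06 s.
t_prop = 736/2.3e+08 = 3.2e-06 s; RTT = 6.4e-06 s.
Cycle = t_tx + RTT = 7.4e-06 s.
Throughput = L / cycle = 320 / 7.4e-06 = 43.2 Mbps.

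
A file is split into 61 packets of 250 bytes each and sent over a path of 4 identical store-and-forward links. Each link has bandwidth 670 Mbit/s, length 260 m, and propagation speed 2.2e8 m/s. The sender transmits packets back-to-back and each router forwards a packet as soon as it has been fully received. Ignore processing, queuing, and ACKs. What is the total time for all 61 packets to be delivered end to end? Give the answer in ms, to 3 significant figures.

Per-hop transmission t_tx = L/R = 2000/670000000 = 0.00298507 ms.
Per-hop propagation t_prop = 260/2.2e+08 = 0.00118182 ms.
Pipeline fill: first packet needs 4·t_tx to clear all hops; remaining 60 packets each add one t_tx.
Total = (4+61-1)·t_tx + 4·t_prop = 64·0.00298507 + 4·0.00118182 = 0.196 ms.

0.196 ms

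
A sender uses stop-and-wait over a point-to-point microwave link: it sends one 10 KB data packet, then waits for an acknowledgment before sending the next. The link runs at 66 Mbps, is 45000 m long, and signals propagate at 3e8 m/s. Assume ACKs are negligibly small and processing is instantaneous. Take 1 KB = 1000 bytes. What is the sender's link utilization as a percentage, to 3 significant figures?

80.2 %

t_tx = L/R = 80000/66000000 = 0.00121212 s.
t_prop = 45000/300000000 = 0.00015 s; RTT = 0.0003 s.
Cycle = t_tx + RTT = 0.00151212 s.
Utilization = t_tx / cycle = 0.00121212/0.00151212 = 80.2 %.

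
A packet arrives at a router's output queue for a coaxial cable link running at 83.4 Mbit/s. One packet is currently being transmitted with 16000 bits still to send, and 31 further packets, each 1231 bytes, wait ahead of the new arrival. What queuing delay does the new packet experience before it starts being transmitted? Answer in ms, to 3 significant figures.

3.85 ms

Each queued packet: L/R = 9848/83400000 = 0.118082 ms.
31 queued → 3.66053 ms.
Plus remaining 16000 bits of current packet: 0.191847 ms.
Queuing delay = 3.85 ms.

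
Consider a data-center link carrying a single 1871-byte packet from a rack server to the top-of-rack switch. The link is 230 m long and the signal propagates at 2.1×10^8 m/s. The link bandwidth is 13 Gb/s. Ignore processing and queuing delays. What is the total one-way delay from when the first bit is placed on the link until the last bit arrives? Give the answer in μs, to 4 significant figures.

L = 1871 × 8 = 14968 bits.
Transmission delay = L/R = 14968 / 13000000000 = 1.15138 μs.
Propagation delay = d/s = 230 m / 210000000 m/s = 1.09524 μs.
Total = 2.247 μs.

2.247 μs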